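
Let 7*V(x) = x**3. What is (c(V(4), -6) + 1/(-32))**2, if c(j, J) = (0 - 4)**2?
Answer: 261121/1024 ≈ 255.00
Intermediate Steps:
V(x) = x**3/7
c(j, J) = 16 (c(j, J) = (-4)**2 = 16)
(c(V(4), -6) + 1/(-32))**2 = (16 + 1/(-32))**2 = (16 - 1/32)**2 = (511/32)**2 = 261121/1024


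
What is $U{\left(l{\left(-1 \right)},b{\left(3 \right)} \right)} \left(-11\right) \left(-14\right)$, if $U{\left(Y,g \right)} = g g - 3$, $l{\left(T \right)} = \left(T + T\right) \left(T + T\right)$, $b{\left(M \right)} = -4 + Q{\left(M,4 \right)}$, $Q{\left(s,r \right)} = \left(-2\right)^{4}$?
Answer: $21714$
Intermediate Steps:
$Q{\left(s,r \right)} = 16$
$b{\left(M \right)} = 12$ ($b{\left(M \right)} = -4 + 16 = 12$)
$l{\left(T \right)} = 4 T^{2}$ ($l{\left(T \right)} = 2 T 2 T = 4 T^{2}$)
$U{\left(Y,g \right)} = -3 + g^{2}$ ($U{\left(Y,g \right)} = g^{2} - 3 = -3 + g^{2}$)
$U{\left(l{\left(-1 \right)},b{\left(3 \right)} \right)} \left(-11\right) \left(-14\right) = \left(-3 + 12^{2}\right) \left(-11\right) \left(-14\right) = \left(-3 + 144\right) \left(-11\right) \left(-14\right) = 141 \left(-11\right) \left(-14\right) = \left(-1551\right) \left(-14\right) = 21714$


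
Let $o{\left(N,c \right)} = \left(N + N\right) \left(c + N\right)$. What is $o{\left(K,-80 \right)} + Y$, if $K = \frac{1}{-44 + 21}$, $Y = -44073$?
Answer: $- \frac{23310935}{529} \approx -44066.0$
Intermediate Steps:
$K = - \frac{1}{23}$ ($K = \frac{1}{-23} = - \frac{1}{23} \approx -0.043478$)
$o{\left(N,c \right)} = 2 N \left(N + c\right)$
$o{\left(K,-80 \right)} + Y = 2 \left(- \frac{1}{23}\right) \left(- \frac{1}{23} - 80\right) - 44073 = 2 \left(- \frac{1}{23}\right) \left(- \frac{1841}{23}\right) - 44073 = \frac{3682}{529} - 44073 = - \frac{23310935}{529}$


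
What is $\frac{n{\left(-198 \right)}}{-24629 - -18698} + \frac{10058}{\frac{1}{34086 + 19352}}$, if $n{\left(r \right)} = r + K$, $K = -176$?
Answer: $\frac{3187790345498}{5931} \approx 5.3748 \cdot 10^{8}$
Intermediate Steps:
$n{\left(r \right)} = -176 + r$ ($n{\left(r \right)} = r - 176 = -176 + r$)
$\frac{n{\left(-198 \right)}}{-24629 - -18698} + \frac{10058}{\frac{1}{34086 + 19352}} = \frac{-176 - 198}{-24629 - -18698} + \frac{10058}{\frac{1}{34086 + 19352}} = - \frac{374}{-24629 + 18698} + \frac{10058}{\frac{1}{53438}} = - \frac{374}{-5931} + 10058 \frac{1}{\frac{1}{53438}} = \left(-374\right) \left(- \frac{1}{5931}\right) + 10058 \cdot 53438 = \frac{374}{5931} + 537479404 = \frac{3187790345498}{5931}$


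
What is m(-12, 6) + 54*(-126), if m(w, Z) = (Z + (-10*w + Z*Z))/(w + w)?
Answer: -27243/4 ≈ -6810.8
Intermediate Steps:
m(w, Z) = (Z + Z² - 10*w)/(2*w) (m(w, Z) = (Z + (-10*w + Z²))/((2*w)) = (Z + (Z² - 10*w))*(1/(2*w)) = (Z + Z² - 10*w)*(1/(2*w)) = (Z + Z² - 10*w)/(2*w))
m(-12, 6) + 54*(-126) = (½)*(6 + 6² - 10*(-12))/(-12) + 54*(-126) = (½)*(-1/12)*(6 + 36 + 120) - 6804 = (½)*(-1/12)*162 - 6804 = -27/4 - 6804 = -27243/4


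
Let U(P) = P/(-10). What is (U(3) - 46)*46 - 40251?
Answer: -211904/5 ≈ -42381.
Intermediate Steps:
U(P) = -P/10 (U(P) = P*(-1/10) = -P/10)
(U(3) - 46)*46 - 40251 = (-1/10*3 - 46)*46 - 40251 = (-3/10 - 46)*46 - 40251 = -463/10*46 - 40251 = -10649/5 - 40251 = -211904/5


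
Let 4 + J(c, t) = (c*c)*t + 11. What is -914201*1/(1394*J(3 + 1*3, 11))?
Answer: -914201/561782 ≈ -1.6273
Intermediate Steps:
J(c, t) = 7 + t*c² (J(c, t) = -4 + ((c*c)*t + 11) = -4 + (c²*t + 11) = -4 + (t*c² + 11) = -4 + (11 + t*c²) = 7 + t*c²)
-914201*1/(1394*J(3 + 1*3, 11)) = -914201*1/(1394*(7 + 11*(3 + 1*3)²)) = -914201*1/(1394*(7 + 11*(3 + 3)²)) = -914201*1/(1394*(7 + 11*6²)) = -914201*1/(1394*(7 + 11*36)) = -914201*1/(1394*(7 + 396)) = -914201/(403*1394) = -914201/561782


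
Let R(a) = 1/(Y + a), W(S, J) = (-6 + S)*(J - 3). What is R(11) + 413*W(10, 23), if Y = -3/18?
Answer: 2147606/65 ≈ 33040.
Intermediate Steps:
Y = -⅙ (Y = -3*1/18 = -⅙ ≈ -0.16667)
W(S, J) = (-6 + S)*(-3 + J)
R(a) = 1/(-⅙ + a)
R(11) + 413*W(10, 23) = 6/(-1 + 6*11) + 413*(18 - 6*23 - 3*10 + 23*10) = 6/(-1 + 66) + 413*(18 - 138 - 30 + 230) = 6/65 + 413*80 = 6*(1/65) + 33040 = 6/65 + 33040 = 2147606/65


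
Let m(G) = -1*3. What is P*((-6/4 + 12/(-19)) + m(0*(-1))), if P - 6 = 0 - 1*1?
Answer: -975/38 ≈ -25.658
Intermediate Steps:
m(G) = -3
P = 5 (P = 6 + (0 - 1*1) = 6 + (0 - 1) = 6 - 1 = 5)
P*((-6/4 + 12/(-19)) + m(0*(-1))) = 5*((-6/4 + 12/(-19)) - 3) = 5*((-6*¼ + 12*(-1/19)) - 3) = 5*((-3/2 - 12/19) - 3) = 5*(-81/38 - 3) = 5*(-195/38) = -975/38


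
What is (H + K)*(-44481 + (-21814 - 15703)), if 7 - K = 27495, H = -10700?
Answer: 3131339624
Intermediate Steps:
K = -27488 (K = 7 - 1*27495 = 7 - 27495 = -27488)
(H + K)*(-44481 + (-21814 - 15703)) = (-10700 - 27488)*(-44481 + (-21814 - 15703)) = -38188*(-44481 - 37517) = -38188*(-81998) = 3131339624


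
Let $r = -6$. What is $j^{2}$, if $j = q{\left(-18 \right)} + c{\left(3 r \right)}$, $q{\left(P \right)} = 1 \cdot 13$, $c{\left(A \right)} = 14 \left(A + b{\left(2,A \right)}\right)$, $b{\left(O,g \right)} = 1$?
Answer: $50625$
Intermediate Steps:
$c{\left(A \right)} = 14 + 14 A$ ($c{\left(A \right)} = 14 \left(A + 1\right) = 14 \left(1 + A\right) = 14 + 14 A$)
$q{\left(P \right)} = 13$
$j = -225$ ($j = 13 + \left(14 + 14 \cdot 3 \left(-6\right)\right) = 13 + \left(14 + 14 \left(-18\right)\right) = 13 + \left(14 - 252\right) = 13 - 238 = -225$)
$j^{2} = \left(-225\right)^{2} = 50625$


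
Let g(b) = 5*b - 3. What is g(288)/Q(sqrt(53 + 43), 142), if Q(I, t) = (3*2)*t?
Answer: 479/284 ≈ 1.6866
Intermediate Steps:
g(b) = -3 + 5*b
Q(I, t) = 6*t
g(288)/Q(sqrt(53 + 43), 142) = (-3 + 5*288)/((6*142)) = (-3 + 1440)/852 = 1437*(1/852) = 479/284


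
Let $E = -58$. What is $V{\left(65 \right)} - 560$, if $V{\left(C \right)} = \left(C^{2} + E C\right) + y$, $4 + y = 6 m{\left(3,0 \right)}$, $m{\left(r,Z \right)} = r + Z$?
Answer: $-91$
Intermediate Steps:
$m{\left(r,Z \right)} = Z + r$
$y = 14$ ($y = -4 + 6 \left(0 + 3\right) = -4 + 6 \cdot 3 = -4 + 18 = 14$)
$V{\left(C \right)} = 14 + C^{2} - 58 C$ ($V{\left(C \right)} = \left(C^{2} - 58 C\right) + 14 = 14 + C^{2} - 58 C$)
$V{\left(65 \right)} - 560 = \left(14 + 65^{2} - 3770\right) - 560 = \left(14 + 4225 - 3770\right) - 560 = 469 - 560 = -91$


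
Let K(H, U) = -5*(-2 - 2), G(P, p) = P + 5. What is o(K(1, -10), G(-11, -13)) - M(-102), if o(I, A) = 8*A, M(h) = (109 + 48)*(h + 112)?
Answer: -1618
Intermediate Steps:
G(P, p) = 5 + P
K(H, U) = 20 (K(H, U) = -5*(-4) = 20)
M(h) = 17584 + 157*h (M(h) = 157*(112 + h) = 17584 + 157*h)
o(K(1, -10), G(-11, -13)) - M(-102) = 8*(5 - 11) - (17584 + 157*(-102)) = 8*(-6) - (17584 - 16014) = -48 - 1*1570 = -48 - 1570 = -1618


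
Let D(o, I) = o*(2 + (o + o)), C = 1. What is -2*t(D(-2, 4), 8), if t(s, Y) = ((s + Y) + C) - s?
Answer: -18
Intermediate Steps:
D(o, I) = o*(2 + 2*o)
t(s, Y) = 1 + Y (t(s, Y) = ((s + Y) + 1) - s = ((Y + s) + 1) - s = (1 + Y + s) - s = 1 + Y)
-2*t(D(-2, 4), 8) = -2*(1 + 8) = -2*9 = -18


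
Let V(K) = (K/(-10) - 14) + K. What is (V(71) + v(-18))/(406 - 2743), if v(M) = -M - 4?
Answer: -213/7790 ≈ -0.027343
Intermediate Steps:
v(M) = -4 - M
V(K) = -14 + 9*K/10 (V(K) = (K*(-⅒) - 14) + K = (-K/10 - 14) + K = (-14 - K/10) + K = -14 + 9*K/10)
(V(71) + v(-18))/(406 - 2743) = ((-14 + (9/10)*71) + (-4 - 1*(-18)))/(406 - 2743) = ((-14 + 639/10) + (-4 + 18))/(-2337) = (499/10 + 14)*(-1/2337) = (639/10)*(-1/2337) = -213/7790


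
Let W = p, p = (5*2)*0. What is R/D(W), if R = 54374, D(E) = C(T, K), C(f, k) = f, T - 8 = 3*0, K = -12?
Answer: 27187/4 ≈ 6796.8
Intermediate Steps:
T = 8 (T = 8 + 3*0 = 8 + 0 = 8)
p = 0 (p = 10*0 = 0)
W = 0
D(E) = 8
R/D(W) = 54374/8 = 54374*(⅛) = 27187/4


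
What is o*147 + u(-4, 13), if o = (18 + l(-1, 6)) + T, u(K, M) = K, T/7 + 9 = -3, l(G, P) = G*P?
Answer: -10588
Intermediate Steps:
T = -84 (T = -63 + 7*(-3) = -63 - 21 = -84)
o = -72 (o = (18 - 1*6) - 84 = (18 - 6) - 84 = 12 - 84 = -72)
o*147 + u(-4, 13) = -72*147 - 4 = -10584 - 4 = -10588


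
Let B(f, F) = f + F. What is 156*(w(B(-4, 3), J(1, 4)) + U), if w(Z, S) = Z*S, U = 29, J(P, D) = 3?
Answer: 4056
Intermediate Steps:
B(f, F) = F + f
w(Z, S) = S*Z
156*(w(B(-4, 3), J(1, 4)) + U) = 156*(3*(3 - 4) + 29) = 156*(3*(-1) + 29) = 156*(-3 + 29) = 156*26 = 4056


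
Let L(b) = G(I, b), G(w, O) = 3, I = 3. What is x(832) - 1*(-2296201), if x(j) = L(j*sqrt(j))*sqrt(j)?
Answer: 2296201 + 24*sqrt(13) ≈ 2.2963e+6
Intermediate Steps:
L(b) = 3
x(j) = 3*sqrt(j)
x(832) - 1*(-2296201) = 3*sqrt(832) - 1*(-2296201) = 3*(8*sqrt(13)) + 2296201 = 24*sqrt(13) + 2296201 = 2296201 + 24*sqrt(13)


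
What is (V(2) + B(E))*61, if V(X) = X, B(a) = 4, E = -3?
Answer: 366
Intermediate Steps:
(V(2) + B(E))*61 = (2 + 4)*61 = 6*61 = 366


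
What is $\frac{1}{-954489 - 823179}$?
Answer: $- \frac{1}{1777668} \approx -5.6253 \cdot 10^{-7}$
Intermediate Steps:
$\frac{1}{-954489 - 823179} = \frac{1}{-1777668} = - \frac{1}{1777668}$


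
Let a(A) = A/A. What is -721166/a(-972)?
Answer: -721166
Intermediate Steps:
a(A) = 1
-721166/a(-972) = -721166/1 = -721166*1 = -721166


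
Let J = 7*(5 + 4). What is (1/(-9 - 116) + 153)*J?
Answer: 1204812/125 ≈ 9638.5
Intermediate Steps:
J = 63 (J = 7*9 = 63)
(1/(-9 - 116) + 153)*J = (1/(-9 - 116) + 153)*63 = (1/(-125) + 153)*63 = (-1/125 + 153)*63 = (19124/125)*63 = 1204812/125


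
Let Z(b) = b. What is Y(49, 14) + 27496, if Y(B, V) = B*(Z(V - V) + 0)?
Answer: 27496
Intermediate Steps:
Y(B, V) = 0 (Y(B, V) = B*((V - V) + 0) = B*(0 + 0) = B*0 = 0)
Y(49, 14) + 27496 = 0 + 27496 = 27496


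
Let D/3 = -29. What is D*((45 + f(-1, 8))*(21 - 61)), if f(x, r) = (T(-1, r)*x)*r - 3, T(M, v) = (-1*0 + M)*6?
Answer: 313200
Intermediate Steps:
D = -87 (D = 3*(-29) = -87)
T(M, v) = 6*M (T(M, v) = (0 + M)*6 = M*6 = 6*M)
f(x, r) = -3 - 6*r*x (f(x, r) = ((6*(-1))*x)*r - 3 = (-6*x)*r - 3 = -6*r*x - 3 = -3 - 6*r*x)
D*((45 + f(-1, 8))*(21 - 61)) = -87*(45 + (-3 - 6*8*(-1)))*(21 - 61) = -87*(45 + (-3 + 48))*(-40) = -87*(45 + 45)*(-40) = -7830*(-40) = -87*(-3600) = 313200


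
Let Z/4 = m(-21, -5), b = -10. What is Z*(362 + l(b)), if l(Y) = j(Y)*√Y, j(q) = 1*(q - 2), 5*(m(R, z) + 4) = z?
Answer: -7240 + 240*I*√10 ≈ -7240.0 + 758.95*I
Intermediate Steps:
m(R, z) = -4 + z/5
j(q) = -2 + q (j(q) = 1*(-2 + q) = -2 + q)
Z = -20 (Z = 4*(-4 + (⅕)*(-5)) = 4*(-4 - 1) = 4*(-5) = -20)
l(Y) = √Y*(-2 + Y) (l(Y) = (-2 + Y)*√Y = √Y*(-2 + Y))
Z*(362 + l(b)) = -20*(362 + √(-10)*(-2 - 10)) = -20*(362 + (I*√10)*(-12)) = -20*(362 - 12*I*√10) = -7240 + 240*I*√10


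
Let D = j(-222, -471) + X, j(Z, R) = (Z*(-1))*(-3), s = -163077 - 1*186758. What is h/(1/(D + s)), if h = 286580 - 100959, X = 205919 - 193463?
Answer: -62748250945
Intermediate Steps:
s = -349835 (s = -163077 - 186758 = -349835)
j(Z, R) = 3*Z (j(Z, R) = -Z*(-3) = 3*Z)
X = 12456
D = 11790 (D = 3*(-222) + 12456 = -666 + 12456 = 11790)
h = 185621
h/(1/(D + s)) = 185621/(1/(11790 - 349835)) = 185621/(1/(-338045)) = 185621/(-1/338045) = 185621*(-338045) = -62748250945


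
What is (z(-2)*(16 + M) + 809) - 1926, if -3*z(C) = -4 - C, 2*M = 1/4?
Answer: -4425/4 ≈ -1106.3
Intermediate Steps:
M = 1/8 (M = (1/2)/4 = (1/2)*(1/4) = 1/8 ≈ 0.12500)
z(C) = 4/3 + C/3 (z(C) = -(-4 - C)/3 = 4/3 + C/3)
(z(-2)*(16 + M) + 809) - 1926 = ((4/3 + (1/3)*(-2))*(16 + 1/8) + 809) - 1926 = ((4/3 - 2/3)*(129/8) + 809) - 1926 = ((2/3)*(129/8) + 809) - 1926 = (43/4 + 809) - 1926 = 3279/4 - 1926 = -4425/4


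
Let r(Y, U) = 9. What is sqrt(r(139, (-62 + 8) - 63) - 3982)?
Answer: I*sqrt(3973) ≈ 63.032*I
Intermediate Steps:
sqrt(r(139, (-62 + 8) - 63) - 3982) = sqrt(9 - 3982) = sqrt(-3973) = I*sqrt(3973)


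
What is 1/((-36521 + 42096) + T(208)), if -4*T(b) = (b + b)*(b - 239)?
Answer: 1/8799 ≈ 0.00011365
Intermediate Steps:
T(b) = -b*(-239 + b)/2 (T(b) = -(b + b)*(b - 239)/4 = -2*b*(-239 + b)/4 = -b*(-239 + b)/2)
1/((-36521 + 42096) + T(208)) = 1/((-36521 + 42096) + (½)*208*(239 - 1*208)) = 1/(5575 + (½)*208*(239 - 208)) = 1/(5575 + (½)*208*31) = 1/(5575 + 3224) = 1/8799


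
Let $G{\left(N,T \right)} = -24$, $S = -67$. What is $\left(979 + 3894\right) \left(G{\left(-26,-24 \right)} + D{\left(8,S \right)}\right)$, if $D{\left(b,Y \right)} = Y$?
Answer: $-443443$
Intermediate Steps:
$\left(979 + 3894\right) \left(G{\left(-26,-24 \right)} + D{\left(8,S \right)}\right) = \left(979 + 3894\right) \left(-24 - 67\right) = 4873 \left(-91\right) = -443443$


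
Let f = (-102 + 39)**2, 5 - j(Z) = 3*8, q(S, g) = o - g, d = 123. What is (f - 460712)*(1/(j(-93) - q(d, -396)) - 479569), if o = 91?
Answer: 110834131042845/506 ≈ 2.1904e+11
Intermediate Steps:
q(S, g) = 91 - g
j(Z) = -19 (j(Z) = 5 - 3*8 = 5 - 1*24 = 5 - 24 = -19)
f = 3969 (f = (-63)**2 = 3969)
(f - 460712)*(1/(j(-93) - q(d, -396)) - 479569) = (3969 - 460712)*(1/(-19 - (91 - 1*(-396))) - 479569) = -456743*(1/(-19 - (91 + 396)) - 479569) = -456743*(1/(-19 - 1*487) - 479569) = -456743*(1/(-19 - 487) - 479569) = -456743*(1/(-506) - 479569) = -456743*(-1/506 - 479569) = -456743*(-242661915/506) = 110834131042845/506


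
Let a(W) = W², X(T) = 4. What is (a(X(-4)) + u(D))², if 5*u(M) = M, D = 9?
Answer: 7921/25 ≈ 316.84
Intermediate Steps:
u(M) = M/5
(a(X(-4)) + u(D))² = (4² + (⅕)*9)² = (16 + 9/5)² = (89/5)² = 7921/25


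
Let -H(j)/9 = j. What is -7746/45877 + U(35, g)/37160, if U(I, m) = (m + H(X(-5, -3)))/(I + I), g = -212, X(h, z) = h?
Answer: -20156556659/119335252400 ≈ -0.16891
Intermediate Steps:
H(j) = -9*j
U(I, m) = (45 + m)/(2*I) (U(I, m) = (m - 9*(-5))/(I + I) = (m + 45)/((2*I)) = (45 + m)*(1/(2*I)) = (45 + m)/(2*I))
-7746/45877 + U(35, g)/37160 = -7746/45877 + ((½)*(45 - 212)/35)/37160 = -7746*1/45877 + ((½)*(1/35)*(-167))*(1/37160) = -7746/45877 - 167/70*1/37160 = -7746/45877 - 167/2601200 = -20156556659/119335252400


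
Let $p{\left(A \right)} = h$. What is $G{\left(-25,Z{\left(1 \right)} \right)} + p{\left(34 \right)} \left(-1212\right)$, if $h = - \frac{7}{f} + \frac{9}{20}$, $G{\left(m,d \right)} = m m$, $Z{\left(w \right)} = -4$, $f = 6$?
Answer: $\frac{7468}{5} \approx 1493.6$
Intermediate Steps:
$G{\left(m,d \right)} = m^{2}$
$h = - \frac{43}{60}$ ($h = - \frac{7}{6} + \frac{9}{20} = - \frac{43}{60} \approx -0.71667$)
$p{\left(A \right)} = - \frac{43}{60}$
$G{\left(-25,Z{\left(1 \right)} \right)} + p{\left(34 \right)} \left(-1212\right) = \left(-25\right)^{2} - - \frac{4343}{5} = 625 + \frac{4343}{5} = \frac{7468}{5}$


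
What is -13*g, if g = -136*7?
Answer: 12376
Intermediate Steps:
g = -952
-13*g = -13*(-952) = 12376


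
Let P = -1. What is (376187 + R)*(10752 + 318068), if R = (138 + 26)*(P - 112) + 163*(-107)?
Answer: 111869167480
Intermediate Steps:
R = -35973 (R = (138 + 26)*(-1 - 112) + 163*(-107) = 164*(-113) - 17441 = -18532 - 17441 = -35973)
(376187 + R)*(10752 + 318068) = (376187 - 35973)*(10752 + 318068) = 340214*328820 = 111869167480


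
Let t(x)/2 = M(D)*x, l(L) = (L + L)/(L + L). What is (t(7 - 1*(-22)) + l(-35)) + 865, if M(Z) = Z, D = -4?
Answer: 634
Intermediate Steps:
l(L) = 1 (l(L) = (2*L)/((2*L)) = (2*L)*(1/(2*L)) = 1)
t(x) = -8*x (t(x) = 2*(-4*x) = -8*x)
(t(7 - 1*(-22)) + l(-35)) + 865 = (-8*(7 - 1*(-22)) + 1) + 865 = (-8*(7 + 22) + 1) + 865 = (-8*29 + 1) + 865 = (-232 + 1) + 865 = -231 + 865 = 634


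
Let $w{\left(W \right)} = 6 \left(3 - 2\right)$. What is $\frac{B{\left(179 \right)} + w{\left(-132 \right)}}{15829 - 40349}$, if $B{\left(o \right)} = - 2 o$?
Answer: $\frac{44}{3065} \approx 0.014356$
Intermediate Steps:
$w{\left(W \right)} = 6$ ($w{\left(W \right)} = 6 \cdot 1 = 6$)
$\frac{B{\left(179 \right)} + w{\left(-132 \right)}}{15829 - 40349} = \frac{\left(-2\right) 179 + 6}{15829 - 40349} = \frac{-358 + 6}{-24520} = \left(-352\right) \left(- \frac{1}{24520}\right) = \frac{44}{3065}$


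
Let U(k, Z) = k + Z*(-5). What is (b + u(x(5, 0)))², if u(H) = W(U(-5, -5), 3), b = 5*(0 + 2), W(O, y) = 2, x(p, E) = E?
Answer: 144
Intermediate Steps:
U(k, Z) = k - 5*Z
b = 10 (b = 5*2 = 10)
u(H) = 2
(b + u(x(5, 0)))² = (10 + 2)² = 12² = 144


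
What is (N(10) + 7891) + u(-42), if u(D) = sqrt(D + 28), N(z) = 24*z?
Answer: 8131 + I*sqrt(14) ≈ 8131.0 + 3.7417*I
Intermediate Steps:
u(D) = sqrt(28 + D)
(N(10) + 7891) + u(-42) = (24*10 + 7891) + sqrt(28 - 42) = (240 + 7891) + sqrt(-14) = 8131 + I*sqrt(14)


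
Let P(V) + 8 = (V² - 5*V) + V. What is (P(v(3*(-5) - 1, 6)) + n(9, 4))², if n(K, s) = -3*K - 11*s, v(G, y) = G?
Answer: 58081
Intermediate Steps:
P(V) = -8 + V² - 4*V (P(V) = -8 + ((V² - 5*V) + V) = -8 + (V² - 4*V) = -8 + V² - 4*V)
n(K, s) = -11*s - 3*K
(P(v(3*(-5) - 1, 6)) + n(9, 4))² = ((-8 + (3*(-5) - 1)² - 4*(3*(-5) - 1)) + (-11*4 - 3*9))² = ((-8 + (-15 - 1)² - 4*(-15 - 1)) + (-44 - 27))² = ((-8 + (-16)² - 4*(-16)) - 71)² = ((-8 + 256 + 64) - 71)² = (312 - 71)² = 241² = 58081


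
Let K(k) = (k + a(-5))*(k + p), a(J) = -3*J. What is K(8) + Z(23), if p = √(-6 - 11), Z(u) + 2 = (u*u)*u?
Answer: 12349 + 23*I*√17 ≈ 12349.0 + 94.831*I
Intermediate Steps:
Z(u) = -2 + u³ (Z(u) = -2 + (u*u)*u = -2 + u²*u = -2 + u³)
p = I*√17 (p = √(-17) = I*√17 ≈ 4.1231*I)
K(k) = (15 + k)*(k + I*√17) (K(k) = (k - 3*(-5))*(k + I*√17) = (k + 15)*(k + I*√17) = (15 + k)*(k + I*√17))
K(8) + Z(23) = (8² + 15*8 + 15*I*√17 + I*8*√17) + (-2 + 23³) = (64 + 120 + 15*I*√17 + 8*I*√17) + (-2 + 12167) = (184 + 23*I*√17) + 12165 = 12349 + 23*I*√17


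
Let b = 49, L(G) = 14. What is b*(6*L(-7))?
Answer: 4116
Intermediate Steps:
b*(6*L(-7)) = 49*(6*14) = 49*84 = 4116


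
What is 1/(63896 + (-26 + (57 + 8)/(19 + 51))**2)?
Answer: 196/12646817 ≈ 1.5498e-5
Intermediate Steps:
1/(63896 + (-26 + (57 + 8)/(19 + 51))**2) = 1/(63896 + (-26 + 65/70)**2) = 1/(63896 + (-26 + 65*(1/70))**2) = 1/(63896 + (-26 + 13/14)**2) = 1/(63896 + (-351/14)**2) = 1/(63896 + 123201/196) = 1/(12646817/196) = 196/12646817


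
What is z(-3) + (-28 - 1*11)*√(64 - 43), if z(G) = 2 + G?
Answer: -1 - 39*√21 ≈ -179.72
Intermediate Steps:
z(-3) + (-28 - 1*11)*√(64 - 43) = (2 - 3) + (-28 - 1*11)*√(64 - 43) = -1 + (-28 - 11)*√21 = -1 - 39*√21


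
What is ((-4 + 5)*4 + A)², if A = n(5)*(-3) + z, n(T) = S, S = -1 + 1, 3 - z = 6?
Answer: 1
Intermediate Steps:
z = -3 (z = 3 - 1*6 = 3 - 6 = -3)
S = 0
n(T) = 0
A = -3 (A = 0*(-3) - 3 = 0 - 3 = -3)
((-4 + 5)*4 + A)² = ((-4 + 5)*4 - 3)² = (1*4 - 3)² = (4 - 3)² = 1² = 1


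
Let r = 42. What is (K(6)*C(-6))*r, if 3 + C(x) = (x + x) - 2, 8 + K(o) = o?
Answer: 1428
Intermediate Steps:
K(o) = -8 + o
C(x) = -5 + 2*x (C(x) = -3 + ((x + x) - 2) = -3 + (2*x - 2) = -3 + (-2 + 2*x) = -5 + 2*x)
(K(6)*C(-6))*r = ((-8 + 6)*(-5 + 2*(-6)))*42 = -2*(-5 - 12)*42 = -2*(-17)*42 = 34*42 = 1428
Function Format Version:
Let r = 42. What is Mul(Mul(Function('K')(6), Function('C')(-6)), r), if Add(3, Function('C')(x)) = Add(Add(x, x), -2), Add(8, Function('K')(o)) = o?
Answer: 1428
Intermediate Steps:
Function('K')(o) = Add(-8, o)
Function('C')(x) = Add(-5, Mul(2, x)) (Function('C')(x) = Add(-3, Add(Add(x, x), -2)) = Add(-3, Add(Mul(2, x), -2)) = Add(-3, Add(-2, Mul(2, x))) = Add(-5, Mul(2, x)))
Mul(Mul(Function('K')(6), Function('C')(-6)), r) = Mul(Mul(Add(-8, 6), Add(-5, Mul(2, -6))), 42) = Mul(Mul(-2, Add(-5, -12)), 42) = Mul(Mul(-2, -17), 42) = Mul(34, 42) = 1428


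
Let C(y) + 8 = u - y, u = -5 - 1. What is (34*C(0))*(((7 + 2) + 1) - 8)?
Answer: -952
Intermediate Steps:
u = -6
C(y) = -14 - y (C(y) = -8 + (-6 - y) = -14 - y)
(34*C(0))*(((7 + 2) + 1) - 8) = (34*(-14 - 1*0))*(((7 + 2) + 1) - 8) = (34*(-14 + 0))*((9 + 1) - 8) = (34*(-14))*(10 - 8) = -476*2 = -952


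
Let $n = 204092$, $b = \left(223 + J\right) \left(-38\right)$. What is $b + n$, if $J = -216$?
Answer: $203826$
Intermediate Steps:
$b = -266$ ($b = \left(223 - 216\right) \left(-38\right) = 7 \left(-38\right) = -266$)
$b + n = -266 + 204092 = 203826$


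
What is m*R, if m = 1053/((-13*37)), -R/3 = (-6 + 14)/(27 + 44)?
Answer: 1944/2627 ≈ 0.74001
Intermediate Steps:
R = -24/71 (R = -3*(-6 + 14)/(27 + 44) = -24/71 ≈ -0.33803)
m = -81/37 (m = 1053/(-481) = 1053*(-1/481) = -81/37 ≈ -2.1892)
m*R = -81/37*(-24/71) = 1944/2627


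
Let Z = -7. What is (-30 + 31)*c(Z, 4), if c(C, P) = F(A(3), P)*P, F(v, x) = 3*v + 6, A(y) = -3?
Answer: -12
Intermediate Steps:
F(v, x) = 6 + 3*v
c(C, P) = -3*P (c(C, P) = (6 + 3*(-3))*P = (6 - 9)*P = -3*P)
(-30 + 31)*c(Z, 4) = (-30 + 31)*(-3*4) = 1*(-12) = -12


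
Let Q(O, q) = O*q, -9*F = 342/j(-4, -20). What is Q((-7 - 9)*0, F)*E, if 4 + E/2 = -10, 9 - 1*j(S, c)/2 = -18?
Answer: 0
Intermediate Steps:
j(S, c) = 54 (j(S, c) = 18 - 2*(-18) = 18 + 36 = 54)
F = -19/27 (F = -38/54 = -⅑*19/3 = -19/27 ≈ -0.70370)
E = -28 (E = -8 + 2*(-10) = -8 - 20 = -28)
Q((-7 - 9)*0, F)*E = (((-7 - 9)*0)*(-19/27))*(-28) = (-16*0*(-19/27))*(-28) = (0*(-19/27))*(-28) = 0*(-28) = 0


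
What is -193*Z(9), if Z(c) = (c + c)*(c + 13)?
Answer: -76428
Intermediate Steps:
Z(c) = 2*c*(13 + c) (Z(c) = (2*c)*(13 + c) = 2*c*(13 + c))
-193*Z(9) = -386*9*(13 + 9) = -386*9*22 = -193*396 = -76428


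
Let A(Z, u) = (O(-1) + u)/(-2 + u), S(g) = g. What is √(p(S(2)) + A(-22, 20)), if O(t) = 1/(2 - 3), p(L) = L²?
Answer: √182/6 ≈ 2.2485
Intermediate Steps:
O(t) = -1 (O(t) = 1/(-1) = -1)
A(Z, u) = (-1 + u)/(-2 + u)
√(p(S(2)) + A(-22, 20)) = √(2² + (-1 + 20)/(-2 + 20)) = √(4 + 19/18) = √(91/18) = √182/6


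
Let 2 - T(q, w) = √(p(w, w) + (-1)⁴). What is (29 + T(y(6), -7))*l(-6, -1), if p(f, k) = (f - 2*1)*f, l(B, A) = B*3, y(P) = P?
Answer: -414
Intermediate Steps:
l(B, A) = 3*B
p(f, k) = f*(-2 + f) (p(f, k) = (f - 2)*f = (-2 + f)*f = f*(-2 + f))
T(q, w) = 2 - √(1 + w*(-2 + w)) (T(q, w) = 2 - √(w*(-2 + w) + (-1)⁴) = 2 - √(w*(-2 + w) + 1) = 2 - √(1 + w*(-2 + w)))
(29 + T(y(6), -7))*l(-6, -1) = (29 + (2 - √(1 - 7*(-2 - 7))))*(3*(-6)) = (29 + (2 - √(1 - 7*(-9))))*(-18) = (29 + (2 - √(1 + 63)))*(-18) = (29 + (2 - √64))*(-18) = (29 + (2 - 1*8))*(-18) = (29 + (2 - 8))*(-18) = (29 - 6)*(-18) = 23*(-18) = -414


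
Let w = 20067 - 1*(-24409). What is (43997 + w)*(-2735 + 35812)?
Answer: 2926421421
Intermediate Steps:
w = 44476 (w = 20067 + 24409 = 44476)
(43997 + w)*(-2735 + 35812) = (43997 + 44476)*(-2735 + 35812) = 88473*33077 = 2926421421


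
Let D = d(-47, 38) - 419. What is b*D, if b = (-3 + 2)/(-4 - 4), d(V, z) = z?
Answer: -381/8 ≈ -47.625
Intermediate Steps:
D = -381 (D = 38 - 419 = -381)
b = ⅛ (b = -1/(-8) = -1*(-⅛) = ⅛ ≈ 0.12500)
b*D = (⅛)*(-381) = -381/8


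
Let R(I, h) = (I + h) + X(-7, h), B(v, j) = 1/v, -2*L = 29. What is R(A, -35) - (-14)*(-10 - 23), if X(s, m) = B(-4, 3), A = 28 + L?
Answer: -1935/4 ≈ -483.75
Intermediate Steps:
L = -29/2 (L = -½*29 = -29/2 ≈ -14.500)
A = 27/2 (A = 28 - 29/2 = 27/2 ≈ 13.500)
X(s, m) = -¼ (X(s, m) = 1/(-4) = -¼)
R(I, h) = -¼ + I + h (R(I, h) = (I + h) - ¼ = -¼ + I + h)
R(A, -35) - (-14)*(-10 - 23) = (-¼ + 27/2 - 35) - (-14)*(-10 - 23) = -87/4 - (-14)*(-33) = -87/4 - 1*462 = -87/4 - 462 = -1935/4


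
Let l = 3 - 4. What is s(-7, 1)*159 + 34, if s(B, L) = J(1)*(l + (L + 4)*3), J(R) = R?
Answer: 2260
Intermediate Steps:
l = -1
s(B, L) = 11 + 3*L (s(B, L) = 1*(-1 + (L + 4)*3) = 1*(-1 + (4 + L)*3) = 1*(-1 + (12 + 3*L)) = 1*(11 + 3*L) = 11 + 3*L)
s(-7, 1)*159 + 34 = (11 + 3*1)*159 + 34 = (11 + 3)*159 + 34 = 14*159 + 34 = 2226 + 34 = 2260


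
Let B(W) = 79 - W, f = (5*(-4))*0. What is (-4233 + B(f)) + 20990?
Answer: 16836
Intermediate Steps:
f = 0 (f = -20*0 = 0)
(-4233 + B(f)) + 20990 = (-4233 + (79 - 1*0)) + 20990 = (-4233 + (79 + 0)) + 20990 = (-4233 + 79) + 20990 = -4154 + 20990 = 16836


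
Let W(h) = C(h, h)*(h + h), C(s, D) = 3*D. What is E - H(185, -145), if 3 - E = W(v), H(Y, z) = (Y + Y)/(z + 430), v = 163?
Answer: -9086501/57 ≈ -1.5941e+5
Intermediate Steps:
W(h) = 6*h² (W(h) = (3*h)*(h + h) = (3*h)*(2*h) = 6*h²)
H(Y, z) = 2*Y/(430 + z) (H(Y, z) = (2*Y)/(430 + z) = 2*Y/(430 + z))
E = -159411 (E = 3 - 6*163² = 3 - 6*26569 = 3 - 1*159414 = 3 - 159414 = -159411)
E - H(185, -145) = -159411 - 2*185/(430 - 145) = -159411 - 2*185/285 = -159411 - 1*74/57 = -159411 - 74/57 = -9086501/57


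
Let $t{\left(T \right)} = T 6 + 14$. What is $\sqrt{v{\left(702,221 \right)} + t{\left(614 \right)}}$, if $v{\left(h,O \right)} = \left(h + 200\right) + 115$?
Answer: $\sqrt{4715} \approx 68.666$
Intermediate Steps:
$v{\left(h,O \right)} = 315 + h$ ($v{\left(h,O \right)} = \left(200 + h\right) + 115 = 315 + h$)
$t{\left(T \right)} = 14 + 6 T$ ($t{\left(T \right)} = 6 T + 14 = 14 + 6 T$)
$\sqrt{v{\left(702,221 \right)} + t{\left(614 \right)}} = \sqrt{\left(315 + 702\right) + \left(14 + 6 \cdot 614\right)} = \sqrt{1017 + \left(14 + 3684\right)} = \sqrt{1017 + 3698} = \sqrt{4715}$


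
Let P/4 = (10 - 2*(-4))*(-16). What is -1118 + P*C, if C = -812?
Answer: 934306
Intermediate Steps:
P = -1152 (P = 4*((10 - 2*(-4))*(-16)) = 4*((10 + 8)*(-16)) = 4*(18*(-16)) = 4*(-288) = -1152)
-1118 + P*C = -1118 - 1152*(-812) = -1118 + 935424 = 934306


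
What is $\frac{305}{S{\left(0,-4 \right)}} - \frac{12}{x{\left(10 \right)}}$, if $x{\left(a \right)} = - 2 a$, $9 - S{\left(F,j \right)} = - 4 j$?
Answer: $- \frac{1504}{35} \approx -42.971$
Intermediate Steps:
$S{\left(F,j \right)} = 9 + 4 j$ ($S{\left(F,j \right)} = 9 - - 4 j = 9 + 4 j$)
$\frac{305}{S{\left(0,-4 \right)}} - \frac{12}{x{\left(10 \right)}} = \frac{305}{9 + 4 \left(-4\right)} - \frac{12}{\left(-2\right) 10} = \frac{305}{9 - 16} - \frac{12}{-20} = \frac{305}{-7} - - \frac{3}{5} = 305 \left(- \frac{1}{7}\right) + \frac{3}{5} = - \frac{305}{7} + \frac{3}{5} = - \frac{1504}{35}$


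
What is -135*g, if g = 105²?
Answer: -1488375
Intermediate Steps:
g = 11025
-135*g = -135*11025 = -1488375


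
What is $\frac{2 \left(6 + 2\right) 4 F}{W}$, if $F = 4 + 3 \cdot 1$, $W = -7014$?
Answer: $- \frac{32}{501} \approx -0.063872$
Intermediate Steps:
$F = 7$ ($F = 4 + 3 = 7$)
$\frac{2 \left(6 + 2\right) 4 F}{W} = \frac{2 \left(6 + 2\right) 4 \cdot 7}{-7014} = 2 \cdot 8 \cdot 4 \cdot 7 \left(- \frac{1}{7014}\right) = 16 \cdot 4 \cdot 7 \left(- \frac{1}{7014}\right) = 64 \cdot 7 \left(- \frac{1}{7014}\right) = 448 \left(- \frac{1}{7014}\right) = - \frac{32}{501}$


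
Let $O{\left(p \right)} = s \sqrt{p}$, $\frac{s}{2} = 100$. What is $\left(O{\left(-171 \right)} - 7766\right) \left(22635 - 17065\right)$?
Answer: $-43256620 + 3342000 i \sqrt{19} \approx -4.3257 \cdot 10^{7} + 1.4567 \cdot 10^{7} i$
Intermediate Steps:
$s = 200$ ($s = 2 \cdot 100 = 200$)
$O{\left(p \right)} = 200 \sqrt{p}$
$\left(O{\left(-171 \right)} - 7766\right) \left(22635 - 17065\right) = \left(200 \sqrt{-171} - 7766\right) \left(22635 - 17065\right) = \left(200 \cdot 3 i \sqrt{19} - 7766\right) 5570 = \left(600 i \sqrt{19} - 7766\right) 5570 = \left(-7766 + 600 i \sqrt{19}\right) 5570 = -43256620 + 3342000 i \sqrt{19}$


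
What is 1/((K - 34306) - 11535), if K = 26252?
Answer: -1/19589 ≈ -5.1049e-5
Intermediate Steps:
1/((K - 34306) - 11535) = 1/((26252 - 34306) - 11535) = 1/(-8054 - 11535) = 1/(-19589) = -1/19589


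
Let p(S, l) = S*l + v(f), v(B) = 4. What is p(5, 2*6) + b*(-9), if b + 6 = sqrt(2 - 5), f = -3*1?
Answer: 118 - 9*I*sqrt(3) ≈ 118.0 - 15.588*I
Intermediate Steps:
f = -3
b = -6 + I*sqrt(3) (b = -6 + sqrt(2 - 5) = -6 + sqrt(-3) = -6 + I*sqrt(3) ≈ -6.0 + 1.732*I)
p(S, l) = 4 + S*l (p(S, l) = S*l + 4 = 4 + S*l)
p(5, 2*6) + b*(-9) = (4 + 5*(2*6)) + (-6 + I*sqrt(3))*(-9) = (4 + 5*12) + (54 - 9*I*sqrt(3)) = (4 + 60) + (54 - 9*I*sqrt(3)) = 64 + (54 - 9*I*sqrt(3)) = 118 - 9*I*sqrt(3)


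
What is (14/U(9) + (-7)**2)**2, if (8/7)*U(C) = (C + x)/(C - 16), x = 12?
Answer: 17161/9 ≈ 1906.8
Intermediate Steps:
U(C) = 7*(12 + C)/(8*(-16 + C)) (U(C) = 7*((C + 12)/(C - 16))/8 = 7*((12 + C)/(-16 + C))/8 = 7*(12 + C)/(8*(-16 + C)))
(14/U(9) + (-7)**2)**2 = (14/((7*(12 + 9)/(8*(-16 + 9)))) + (-7)**2)**2 = (14/(((7/8)*21/(-7))) + 49)**2 = (14/(((7/8)*(-1/7)*21)) + 49)**2 = (14/(-21/8) + 49)**2 = (14*(-8/21) + 49)**2 = (-16/3 + 49)**2 = (131/3)**2 = 17161/9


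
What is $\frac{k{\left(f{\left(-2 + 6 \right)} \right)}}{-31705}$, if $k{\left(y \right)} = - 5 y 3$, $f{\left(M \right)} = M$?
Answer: $\frac{12}{6341} \approx 0.0018924$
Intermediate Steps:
$k{\left(y \right)} = - 15 y$
$\frac{k{\left(f{\left(-2 + 6 \right)} \right)}}{-31705} = \frac{\left(-15\right) \left(-2 + 6\right)}{-31705} = \left(-15\right) 4 \left(- \frac{1}{31705}\right) = \left(-60\right) \left(- \frac{1}{31705}\right) = \frac{12}{6341}$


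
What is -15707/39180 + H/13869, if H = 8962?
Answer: 44430259/181129140 ≈ 0.24530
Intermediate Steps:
-15707/39180 + H/13869 = -15707/39180 + 8962/13869 = 44430259/181129140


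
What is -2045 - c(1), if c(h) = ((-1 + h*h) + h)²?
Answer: -2046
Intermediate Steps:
c(h) = (-1 + h + h²)² (c(h) = ((-1 + h²) + h)² = (-1 + h + h²)²)
-2045 - c(1) = -2045 - (-1 + 1 + 1²)² = -2045 - (-1 + 1 + 1)² = -2045 - 1*1² = -2045 - 1*1 = -2045 - 1 = -2046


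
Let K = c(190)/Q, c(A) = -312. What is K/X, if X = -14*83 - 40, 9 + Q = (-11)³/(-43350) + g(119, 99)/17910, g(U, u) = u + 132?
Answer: -112146450/3869624443 ≈ -0.028981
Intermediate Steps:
g(U, u) = 132 + u
Q = -12877286/1437775 (Q = -9 + ((-11)³/(-43350) + (132 + 99)/17910) = -9 + (-1331*(-1/43350) + 231*(1/17910)) = -9 + (1331/43350 + 77/5970) = -9 + 62689/1437775 = -12877286/1437775 ≈ -8.9564)
K = 224292900/6438643 (K = -312/(-12877286/1437775) = -312*(-1437775/12877286) = 224292900/6438643 ≈ 34.835)
X = -1202 (X = -1162 - 40 = -1202)
K/X = (224292900/6438643)/(-1202) = (224292900/6438643)*(-1/1202) = -112146450/3869624443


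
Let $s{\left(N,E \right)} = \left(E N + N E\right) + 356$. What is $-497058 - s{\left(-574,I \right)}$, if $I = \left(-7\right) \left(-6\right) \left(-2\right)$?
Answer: $-593846$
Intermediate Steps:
$I = -84$ ($I = 42 \left(-2\right) = -84$)
$s{\left(N,E \right)} = 356 + 2 E N$ ($s{\left(N,E \right)} = \left(E N + E N\right) + 356 = 2 E N + 356 = 356 + 2 E N$)
$-497058 - s{\left(-574,I \right)} = -497058 - \left(356 + 2 \left(-84\right) \left(-574\right)\right) = -497058 - \left(356 + 96432\right) = -497058 - 96788 = -593846$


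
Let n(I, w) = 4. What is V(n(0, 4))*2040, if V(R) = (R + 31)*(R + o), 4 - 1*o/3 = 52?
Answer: -9996000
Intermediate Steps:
o = -144 (o = 12 - 3*52 = 12 - 156 = -144)
V(R) = (-144 + R)*(31 + R) (V(R) = (R + 31)*(R - 144) = (31 + R)*(-144 + R) = (-144 + R)*(31 + R))
V(n(0, 4))*2040 = (-4464 + 4**2 - 113*4)*2040 = (-4464 + 16 - 452)*2040 = -4900*2040 = -9996000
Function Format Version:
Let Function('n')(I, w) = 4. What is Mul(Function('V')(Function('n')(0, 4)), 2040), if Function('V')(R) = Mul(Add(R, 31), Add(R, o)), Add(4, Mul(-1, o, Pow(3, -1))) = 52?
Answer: -9996000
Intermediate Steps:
o = -144 (o = Add(12, Mul(-3, 52)) = Add(12, -156) = -144)
Function('V')(R) = Mul(Add(-144, R), Add(31, R)) (Function('V')(R) = Mul(Add(R, 31), Add(R, -144)) = Mul(Add(31, R), Add(-144, R)) = Mul(Add(-144, R), Add(31, R)))
Mul(Function('V')(Function('n')(0, 4)), 2040) = Mul(Add(-4464, Pow(4, 2), Mul(-113, 4)), 2040) = Mul(Add(-4464, 16, -452), 2040) = Mul(-4900, 2040) = -9996000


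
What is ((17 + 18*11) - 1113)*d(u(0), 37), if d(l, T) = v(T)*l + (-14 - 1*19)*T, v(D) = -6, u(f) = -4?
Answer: 1074906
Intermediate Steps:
d(l, T) = -33*T - 6*l (d(l, T) = -6*l + (-14 - 1*19)*T = -6*l + (-14 - 19)*T = -6*l - 33*T = -33*T - 6*l)
((17 + 18*11) - 1113)*d(u(0), 37) = ((17 + 18*11) - 1113)*(-33*37 - 6*(-4)) = ((17 + 198) - 1113)*(-1221 + 24) = (215 - 1113)*(-1197) = -898*(-1197) = 1074906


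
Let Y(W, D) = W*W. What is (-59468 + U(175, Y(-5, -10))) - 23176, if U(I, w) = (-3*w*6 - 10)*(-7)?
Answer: -79424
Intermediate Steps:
Y(W, D) = W**2
U(I, w) = 70 + 126*w (U(I, w) = (-18*w - 10)*(-7) = (-10 - 18*w)*(-7) = 70 + 126*w)
(-59468 + U(175, Y(-5, -10))) - 23176 = (-59468 + (70 + 126*(-5)**2)) - 23176 = (-59468 + (70 + 126*25)) - 23176 = (-59468 + (70 + 3150)) - 23176 = (-59468 + 3220) - 23176 = -56248 - 23176 = -79424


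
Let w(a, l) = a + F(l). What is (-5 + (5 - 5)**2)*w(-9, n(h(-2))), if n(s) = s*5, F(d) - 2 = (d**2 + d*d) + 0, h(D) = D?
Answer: -965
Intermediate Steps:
F(d) = 2 + 2*d**2 (F(d) = 2 + ((d**2 + d*d) + 0) = 2 + ((d**2 + d**2) + 0) = 2 + (2*d**2 + 0) = 2 + 2*d**2)
n(s) = 5*s
w(a, l) = 2 + a + 2*l**2 (w(a, l) = a + (2 + 2*l**2) = 2 + a + 2*l**2)
(-5 + (5 - 5)**2)*w(-9, n(h(-2))) = (-5 + (5 - 5)**2)*(2 - 9 + 2*(5*(-2))**2) = (-5 + 0**2)*(2 - 9 + 2*(-10)**2) = (-5 + 0)*(2 - 9 + 2*100) = -5*(2 - 9 + 200) = -5*193 = -965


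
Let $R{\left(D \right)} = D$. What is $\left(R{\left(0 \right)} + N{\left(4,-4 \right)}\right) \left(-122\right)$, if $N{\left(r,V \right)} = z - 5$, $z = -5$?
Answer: $1220$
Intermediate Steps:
$N{\left(r,V \right)} = -10$ ($N{\left(r,V \right)} = -5 - 5 = -10$)
$\left(R{\left(0 \right)} + N{\left(4,-4 \right)}\right) \left(-122\right) = \left(0 - 10\right) \left(-122\right) = \left(-10\right) \left(-122\right) = 1220$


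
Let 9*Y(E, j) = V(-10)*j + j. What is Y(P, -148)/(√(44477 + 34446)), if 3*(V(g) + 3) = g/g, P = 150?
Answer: 740*√467/163917 ≈ 0.097559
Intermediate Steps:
V(g) = -8/3 (V(g) = -3 + (g/g)/3 = -3 + (⅓)*1 = -3 + ⅓ = -8/3)
Y(E, j) = -5*j/27 (Y(E, j) = (-8*j/3 + j)/9 = (-5*j/3)/9 = -5*j/27)
Y(P, -148)/(√(44477 + 34446)) = (-5/27*(-148))/(√(44477 + 34446)) = 740/(27*(√78923)) = 740/(27*((13*√467))) = 740*(√467/6071)/27 = 740*√467/163917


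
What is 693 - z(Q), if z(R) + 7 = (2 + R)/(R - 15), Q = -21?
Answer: 25181/36 ≈ 699.47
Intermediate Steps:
z(R) = -7 + (2 + R)/(-15 + R) (z(R) = -7 + (2 + R)/(R - 15) = -7 + (2 + R)/(-15 + R))
693 - z(Q) = 693 - (107 - 6*(-21))/(-15 - 21) = 693 - (107 + 126)/(-36) = 693 - (-1)*233/36 = 693 - 1*(-233/36) = 693 + 233/36 = 25181/36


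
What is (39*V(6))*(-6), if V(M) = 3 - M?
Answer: 702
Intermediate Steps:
(39*V(6))*(-6) = (39*(3 - 1*6))*(-6) = (39*(3 - 6))*(-6) = (39*(-3))*(-6) = -117*(-6) = 702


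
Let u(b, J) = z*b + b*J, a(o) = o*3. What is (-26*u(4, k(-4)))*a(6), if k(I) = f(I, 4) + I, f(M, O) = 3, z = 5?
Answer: -7488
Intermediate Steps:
k(I) = 3 + I
a(o) = 3*o
u(b, J) = 5*b + J*b (u(b, J) = 5*b + b*J = 5*b + J*b)
(-26*u(4, k(-4)))*a(6) = (-104*(5 + (3 - 4)))*(3*6) = -104*(5 - 1)*18 = -104*4*18 = -26*16*18 = -416*18 = -7488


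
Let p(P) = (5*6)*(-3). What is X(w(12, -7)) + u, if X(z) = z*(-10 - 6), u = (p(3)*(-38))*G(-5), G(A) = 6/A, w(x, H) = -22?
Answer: -3752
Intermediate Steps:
p(P) = -90 (p(P) = 30*(-3) = -90)
u = -4104 (u = (-90*(-38))*(6/(-5)) = 3420*(6*(-1/5)) = 3420*(-6/5) = -4104)
X(z) = -16*z (X(z) = z*(-16) = -16*z)
X(w(12, -7)) + u = -16*(-22) - 4104 = 352 - 4104 = -3752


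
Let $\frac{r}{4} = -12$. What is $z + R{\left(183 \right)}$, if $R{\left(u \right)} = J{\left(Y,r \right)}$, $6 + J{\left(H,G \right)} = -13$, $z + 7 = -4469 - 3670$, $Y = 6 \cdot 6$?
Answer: $-8165$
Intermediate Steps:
$r = -48$ ($r = 4 \left(-12\right) = -48$)
$Y = 36$
$z = -8146$ ($z = -7 - 8139 = -8146$)
$J{\left(H,G \right)} = -19$ ($J{\left(H,G \right)} = -6 - 13 = -19$)
$R{\left(u \right)} = -19$
$z + R{\left(183 \right)} = -8146 - 19 = -8165$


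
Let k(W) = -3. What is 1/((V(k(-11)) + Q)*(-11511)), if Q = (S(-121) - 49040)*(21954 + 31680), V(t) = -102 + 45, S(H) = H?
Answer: 1/30351066718941 ≈ 3.2948e-14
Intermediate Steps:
V(t) = -57
Q = -2636701074 (Q = (-121 - 49040)*(21954 + 31680) = -49161*53634 = -2636701074)
1/((V(k(-11)) + Q)*(-11511)) = 1/(-57 - 2636701074*(-11511)) = -1/11511/(-2636701131) = -1/2636701131*(-1/11511) = 1/30351066718941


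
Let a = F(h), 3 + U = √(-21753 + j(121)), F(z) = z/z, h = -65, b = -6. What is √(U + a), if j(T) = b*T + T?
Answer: √(-2 + I*√22358) ≈ 8.5889 + 8.7046*I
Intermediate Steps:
j(T) = -5*T (j(T) = -6*T + T = -5*T)
F(z) = 1
U = -3 + I*√22358 (U = -3 + √(-21753 - 5*121) = -3 + √(-21753 - 605) = -3 + √(-22358) = -3 + I*√22358 ≈ -3.0 + 149.53*I)
a = 1
√(U + a) = √((-3 + I*√22358) + 1) = √(-2 + I*√22358)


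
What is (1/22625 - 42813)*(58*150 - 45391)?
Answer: 35540521553684/22625 ≈ 1.5709e+9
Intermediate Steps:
(1/22625 - 42813)*(58*150 - 45391) = (1/22625 - 42813)*(8700 - 45391) = -968644124/22625*(-36691) = 35540521553684/22625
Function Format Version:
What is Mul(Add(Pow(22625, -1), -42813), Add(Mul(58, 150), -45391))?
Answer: Rational(35540521553684, 22625) ≈ 1.5709e+9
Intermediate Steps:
Mul(Add(Pow(22625, -1), -42813), Add(Mul(58, 150), -45391)) = Mul(Add(Rational(1, 22625), -42813), Add(8700, -45391)) = Mul(Rational(-968644124, 22625), -36691) = Rational(35540521553684, 22625)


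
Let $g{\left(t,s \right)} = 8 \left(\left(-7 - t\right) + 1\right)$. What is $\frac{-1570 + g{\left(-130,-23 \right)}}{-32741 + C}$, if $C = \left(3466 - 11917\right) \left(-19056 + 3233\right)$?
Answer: $- \frac{289}{66843716} \approx -4.3235 \cdot 10^{-6}$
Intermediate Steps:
$C = 133720173$ ($C = \left(-8451\right) \left(-15823\right) = 133720173$)
$g{\left(t,s \right)} = -48 - 8 t$ ($g{\left(t,s \right)} = 8 \left(-6 - t\right) = -48 - 8 t$)
$\frac{-1570 + g{\left(-130,-23 \right)}}{-32741 + C} = \frac{-1570 - -992}{-32741 + 133720173} = \frac{-1570 + \left(-48 + 1040\right)}{133687432} = \left(-1570 + 992\right) \frac{1}{133687432} = \left(-578\right) \frac{1}{133687432} = - \frac{289}{66843716}$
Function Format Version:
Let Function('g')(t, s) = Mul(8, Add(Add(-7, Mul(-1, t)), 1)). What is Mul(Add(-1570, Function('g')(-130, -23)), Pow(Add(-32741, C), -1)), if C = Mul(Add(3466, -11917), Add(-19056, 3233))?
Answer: Rational(-289, 66843716) ≈ -4.3235e-6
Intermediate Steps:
C = 133720173 (C = Mul(-8451, -15823) = 133720173)
Function('g')(t, s) = Add(-48, Mul(-8, t)) (Function('g')(t, s) = Mul(8, Add(-6, Mul(-1, t))) = Add(-48, Mul(-8, t)))
Mul(Add(-1570, Function('g')(-130, -23)), Pow(Add(-32741, C), -1)) = Mul(Add(-1570, Add(-48, Mul(-8, -130))), Pow(Add(-32741, 133720173), -1)) = Mul(Add(-1570, Add(-48, 1040)), Pow(133687432, -1)) = Mul(Add(-1570, 992), Rational(1, 133687432)) = Mul(-578, Rational(1, 133687432)) = Rational(-289, 66843716)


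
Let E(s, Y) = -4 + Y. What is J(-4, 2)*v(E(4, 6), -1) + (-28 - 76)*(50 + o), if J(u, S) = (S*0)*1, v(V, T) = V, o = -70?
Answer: 2080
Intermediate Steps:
J(u, S) = 0 (J(u, S) = 0*1 = 0)
J(-4, 2)*v(E(4, 6), -1) + (-28 - 76)*(50 + o) = 0*(-4 + 6) + (-28 - 76)*(50 - 70) = 0*2 - 104*(-20) = 0 + 2080 = 2080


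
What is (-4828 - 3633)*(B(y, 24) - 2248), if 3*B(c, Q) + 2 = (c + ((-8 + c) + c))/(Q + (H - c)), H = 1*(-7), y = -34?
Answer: 2911903916/153 ≈ 1.9032e+7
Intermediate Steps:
H = -7
B(c, Q) = -⅔ + (-8 + 3*c)/(3*(-7 + Q - c)) (B(c, Q) = -⅔ + ((c + ((-8 + c) + c))/(Q + (-7 - c)))/3 = -⅔ + ((c + (-8 + 2*c))/(-7 + Q - c))/3 = -⅔ + ((-8 + 3*c)/(-7 + Q - c))/3 = -⅔ + (-8 + 3*c)/(3*(-7 + Q - c)))
(-4828 - 3633)*(B(y, 24) - 2248) = (-4828 - 3633)*((-6 - 5*(-34) + 2*24)/(3*(7 - 34 - 1*24)) - 2248) = -8461*((-6 + 170 + 48)/(3*(7 - 34 - 24)) - 2248) = -8461*((⅓)*212/(-51) - 2248) = -8461*((⅓)*(-1/51)*212 - 2248) = -8461*(-212/153 - 2248) = -8461*(-344156/153) = 2911903916/153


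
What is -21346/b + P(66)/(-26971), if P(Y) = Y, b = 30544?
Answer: -288869435/411901112 ≈ -0.70131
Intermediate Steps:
-21346/b + P(66)/(-26971) = -21346/30544 + 66/(-26971) = -21346*1/30544 + 66*(-1/26971) = -10673/15272 - 66/26971 = -288869435/411901112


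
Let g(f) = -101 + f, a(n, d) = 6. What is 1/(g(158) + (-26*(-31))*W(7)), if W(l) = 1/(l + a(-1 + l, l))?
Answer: 1/119 ≈ 0.0084034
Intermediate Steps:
W(l) = 1/(6 + l) (W(l) = 1/(l + 6) = 1/(6 + l))
1/(g(158) + (-26*(-31))*W(7)) = 1/((-101 + 158) + (-26*(-31))/(6 + 7)) = 1/(57 + 806/13) = 1/(57 + 806*(1/13)) = 1/(57 + 62) = 1/119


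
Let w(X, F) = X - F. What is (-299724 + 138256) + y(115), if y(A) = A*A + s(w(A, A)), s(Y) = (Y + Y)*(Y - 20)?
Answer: -148243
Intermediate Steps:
s(Y) = 2*Y*(-20 + Y) (s(Y) = (2*Y)*(-20 + Y) = 2*Y*(-20 + Y))
y(A) = A² (y(A) = A*A + 2*(A - A)*(-20 + (A - A)) = A² + 2*0*(-20 + 0) = A² + 2*0*(-20) = A² + 0 = A²)
(-299724 + 138256) + y(115) = (-299724 + 138256) + 115² = -161468 + 13225 = -148243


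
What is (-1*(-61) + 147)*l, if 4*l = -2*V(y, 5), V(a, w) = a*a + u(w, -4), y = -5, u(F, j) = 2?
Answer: -2808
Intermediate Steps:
V(a, w) = 2 + a² (V(a, w) = a*a + 2 = a² + 2 = 2 + a²)
l = -27/2 (l = (-2*(2 + (-5)²))/4 = (-2*(2 + 25))/4 = (-2*27)/4 = (¼)*(-54) = -27/2 ≈ -13.500)
(-1*(-61) + 147)*l = (-1*(-61) + 147)*(-27/2) = (61 + 147)*(-27/2) = 208*(-27/2) = -2808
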